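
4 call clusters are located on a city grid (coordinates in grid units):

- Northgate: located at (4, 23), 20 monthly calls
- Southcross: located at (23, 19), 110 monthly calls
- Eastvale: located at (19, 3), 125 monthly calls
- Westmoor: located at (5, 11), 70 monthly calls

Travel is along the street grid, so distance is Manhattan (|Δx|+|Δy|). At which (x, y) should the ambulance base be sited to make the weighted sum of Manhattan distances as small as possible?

Manhattan distance separates: Σwᵢ(|x−xᵢ|+|y−yᵢ|) = Σwᵢ|x−xᵢ| + Σwᵢ|y−yᵢ|, so x and y are optimised independently as 1-D weighted medians.
Total weight W = 325; half = 162.5.
x-coordinate, sorted with cumulative weight:
  x=4 (Northgate, w=20) cum 20
  x=5 (Westmoor, w=70) cum 90
  x=19 (Eastvale, w=125) cum 215  ← median
  x=23 (Southcross, w=110) cum 325
⇒ x* = 19
y-coordinate, sorted with cumulative weight:
  y=3 (Eastvale, w=125) cum 125
  y=11 (Westmoor, w=70) cum 195  ← median
  y=19 (Southcross, w=110) cum 305
  y=23 (Northgate, w=20) cum 325
⇒ y* = 11

(19, 11)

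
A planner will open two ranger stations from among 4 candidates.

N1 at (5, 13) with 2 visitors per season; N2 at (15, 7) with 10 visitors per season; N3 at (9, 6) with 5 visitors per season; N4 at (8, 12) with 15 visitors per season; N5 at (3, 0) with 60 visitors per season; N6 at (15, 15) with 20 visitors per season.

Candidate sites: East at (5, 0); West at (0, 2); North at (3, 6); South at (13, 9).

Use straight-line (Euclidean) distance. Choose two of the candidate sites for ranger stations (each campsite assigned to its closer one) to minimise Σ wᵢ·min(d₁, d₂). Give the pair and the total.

Evaluate every pair (each demand assigned to the nearer of the two):
  {East, South}: total = 405.1
  {West, South}: total = 501.5
  {North, South}: total = 641.8
  {East, North}: total = 702.1
  {West, North}: total = 798.5
  {East, West}: total = 848.4
Best pair: {East, South} with total 405.1.

{East, South}, total 405.1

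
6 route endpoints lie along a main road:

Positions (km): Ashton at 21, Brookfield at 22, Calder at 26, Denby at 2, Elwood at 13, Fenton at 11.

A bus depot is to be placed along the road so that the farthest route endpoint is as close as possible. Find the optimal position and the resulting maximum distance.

location 14, max distance 12

The 1-center on a line is the midpoint of the two extreme points: leftmost at 2, rightmost at 26.
Optimal location = (2 + 26)/2 = 14; maximum distance = (26 − 2)/2 = 12.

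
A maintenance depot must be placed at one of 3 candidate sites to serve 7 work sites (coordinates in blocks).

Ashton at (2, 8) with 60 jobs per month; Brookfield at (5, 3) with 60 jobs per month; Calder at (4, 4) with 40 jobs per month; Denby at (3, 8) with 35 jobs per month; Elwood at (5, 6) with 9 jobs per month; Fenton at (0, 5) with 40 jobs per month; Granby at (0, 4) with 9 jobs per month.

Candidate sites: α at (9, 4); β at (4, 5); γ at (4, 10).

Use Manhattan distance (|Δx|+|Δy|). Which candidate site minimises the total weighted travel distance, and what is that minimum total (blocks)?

β, total 883 blocks

Total weighted distance at each candidate:
  α (9, 4): total = 2045
  β (4, 5): total = 883
  γ (4, 10): total = 1560
Minimum is at β with total 883 blocks.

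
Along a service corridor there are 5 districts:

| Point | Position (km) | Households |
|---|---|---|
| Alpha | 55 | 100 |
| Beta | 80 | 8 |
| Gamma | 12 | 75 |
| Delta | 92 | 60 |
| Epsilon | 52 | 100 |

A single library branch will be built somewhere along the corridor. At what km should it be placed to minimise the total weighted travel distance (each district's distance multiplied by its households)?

x = 52

For a sum of weighted absolute distances on a line, the optimum is the weighted median (not the mean). Total weight W = 343; half-weight = 171.5.
Sort by position and accumulate weight:
  km 12 (Gamma, w=75) → cum 75
  km 52 (Epsilon, w=100) → cum 175  ≥ 171.5 → median here
  km 55 (Alpha, w=100) → cum 275
  km 80 (Beta, w=8) → cum 283
  km 92 (Delta, w=60) → cum 343
Optimal location: km 52.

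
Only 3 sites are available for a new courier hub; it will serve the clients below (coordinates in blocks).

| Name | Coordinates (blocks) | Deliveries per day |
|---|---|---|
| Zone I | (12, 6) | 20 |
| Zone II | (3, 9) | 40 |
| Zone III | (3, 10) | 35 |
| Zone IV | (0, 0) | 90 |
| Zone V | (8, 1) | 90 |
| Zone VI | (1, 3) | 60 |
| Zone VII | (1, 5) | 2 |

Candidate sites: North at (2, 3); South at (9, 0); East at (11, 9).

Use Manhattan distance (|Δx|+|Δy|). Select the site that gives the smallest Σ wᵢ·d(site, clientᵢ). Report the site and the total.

North, total 2056 blocks

Total weighted distance at each candidate:
  North (2, 3): total = 2056
  South (9, 0): total = 3016
  East (11, 9): total = 4493
Minimum is at North with total 2056 blocks.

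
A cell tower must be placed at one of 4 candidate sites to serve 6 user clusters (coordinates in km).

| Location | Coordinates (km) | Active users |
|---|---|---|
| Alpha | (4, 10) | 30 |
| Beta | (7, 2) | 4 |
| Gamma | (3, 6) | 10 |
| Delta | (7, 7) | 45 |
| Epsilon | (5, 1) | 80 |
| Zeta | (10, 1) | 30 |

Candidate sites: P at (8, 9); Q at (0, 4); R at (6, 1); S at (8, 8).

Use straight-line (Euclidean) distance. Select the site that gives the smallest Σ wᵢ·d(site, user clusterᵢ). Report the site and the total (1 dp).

Total weighted distance at each candidate:
  P (8, 9): total = 1241.8
  Q (0, 4): total = 1403.9
  R (6, 1): total = 814.3
  S (8, 8): total = 1103.7
Minimum is at R with total 814.3 km.

R, total 814.3 km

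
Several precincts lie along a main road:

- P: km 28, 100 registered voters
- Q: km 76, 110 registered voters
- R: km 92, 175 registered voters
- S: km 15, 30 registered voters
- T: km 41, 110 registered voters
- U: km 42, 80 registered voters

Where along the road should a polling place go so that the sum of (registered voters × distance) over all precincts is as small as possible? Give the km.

x = 42

For a sum of weighted absolute distances on a line, the optimum is the weighted median (not the mean). Total weight W = 605; half-weight = 302.5.
Sort by position and accumulate weight:
  km 15 (S, w=30) → cum 30
  km 28 (P, w=100) → cum 130
  km 41 (T, w=110) → cum 240
  km 42 (U, w=80) → cum 320  ≥ 302.5 → median here
  km 76 (Q, w=110) → cum 430
  km 92 (R, w=175) → cum 605
Optimal location: km 42.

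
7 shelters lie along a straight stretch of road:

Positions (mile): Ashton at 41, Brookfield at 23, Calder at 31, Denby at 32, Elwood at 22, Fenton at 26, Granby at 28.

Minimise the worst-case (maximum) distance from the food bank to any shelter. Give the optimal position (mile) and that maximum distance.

The 1-center on a line is the midpoint of the two extreme points: leftmost at 22, rightmost at 41.
Optimal location = (22 + 41)/2 = 31.5; maximum distance = (41 − 22)/2 = 9.5.

location 31.5, max distance 9.5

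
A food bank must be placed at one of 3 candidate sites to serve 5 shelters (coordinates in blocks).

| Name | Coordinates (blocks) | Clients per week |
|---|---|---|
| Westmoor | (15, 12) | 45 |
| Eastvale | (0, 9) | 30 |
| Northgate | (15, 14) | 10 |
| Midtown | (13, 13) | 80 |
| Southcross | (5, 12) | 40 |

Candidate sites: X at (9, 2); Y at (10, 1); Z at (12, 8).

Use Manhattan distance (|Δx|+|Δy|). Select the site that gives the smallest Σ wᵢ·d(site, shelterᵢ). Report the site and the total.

Z, total 1715 blocks

Total weighted distance at each candidate:
  X (9, 2): total = 3140
  Y (10, 1): total = 3280
  Z (12, 8): total = 1715
Minimum is at Z with total 1715 blocks.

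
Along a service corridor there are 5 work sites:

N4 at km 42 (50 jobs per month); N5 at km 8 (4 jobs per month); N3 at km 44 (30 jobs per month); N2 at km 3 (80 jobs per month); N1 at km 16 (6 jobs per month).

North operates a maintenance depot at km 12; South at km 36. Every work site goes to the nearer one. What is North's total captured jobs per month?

The indifferent point is the midpoint (12+36)/2 = 24; work sites left of it (closer to North at 12) go to North, those right go to South.
  N2 at 3 (w=80) → North
  N5 at 8 (w=4) → North
  N1 at 16 (w=6) → North
  N4 at 42 (w=50) → South
  N3 at 44 (w=30) → South
North captures 90; South captures 80.

90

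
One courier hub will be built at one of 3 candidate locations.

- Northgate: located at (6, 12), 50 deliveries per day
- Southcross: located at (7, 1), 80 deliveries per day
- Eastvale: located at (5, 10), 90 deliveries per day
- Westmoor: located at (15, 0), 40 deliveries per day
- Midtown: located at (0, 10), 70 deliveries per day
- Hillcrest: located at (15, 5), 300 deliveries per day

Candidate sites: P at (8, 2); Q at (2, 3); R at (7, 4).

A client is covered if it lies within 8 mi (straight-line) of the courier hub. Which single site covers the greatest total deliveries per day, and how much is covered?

Coverage radius r = 8 mi; a point is covered iff (Δx)²+(Δy)² ≤ 8² = 64.
  P (8, 2): covers {Southcross, Westmoor, Hillcrest} → 420
  Q (2, 3): covers {Southcross, Eastvale, Midtown} → 240
  R (7, 4): covers {Southcross, Eastvale} → 170
Maximum coverage at P: 420 deliveries per day.

P, covering 420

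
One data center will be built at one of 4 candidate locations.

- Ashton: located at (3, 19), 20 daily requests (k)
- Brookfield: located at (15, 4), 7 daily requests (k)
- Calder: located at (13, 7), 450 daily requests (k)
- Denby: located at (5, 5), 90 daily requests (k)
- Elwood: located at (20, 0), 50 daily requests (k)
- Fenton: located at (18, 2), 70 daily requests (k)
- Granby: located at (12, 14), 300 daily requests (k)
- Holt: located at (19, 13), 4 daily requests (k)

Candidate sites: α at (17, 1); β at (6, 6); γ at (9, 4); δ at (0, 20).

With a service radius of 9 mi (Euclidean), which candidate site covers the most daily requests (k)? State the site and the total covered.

Coverage radius r = 9 mi; a point is covered iff (Δx)²+(Δy)² ≤ 9² = 81.
  α (17, 1): covers {Brookfield, Calder, Elwood, Fenton} → 577
  β (6, 6): covers {Calder, Denby} → 540
  γ (9, 4): covers {Brookfield, Calder, Denby} → 547
  δ (0, 20): covers {Ashton} → 20
Maximum coverage at α: 577 daily requests (k).

α, covering 577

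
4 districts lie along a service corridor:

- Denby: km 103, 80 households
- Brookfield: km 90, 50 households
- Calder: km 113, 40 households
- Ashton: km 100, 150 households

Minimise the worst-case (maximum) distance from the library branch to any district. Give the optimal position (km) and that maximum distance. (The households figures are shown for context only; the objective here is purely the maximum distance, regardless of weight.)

The 1-center on a line is the midpoint of the two extreme points: leftmost at 90, rightmost at 113.
Optimal location = (90 + 113)/2 = 101.5; maximum distance = (113 − 90)/2 = 11.5.

location 101.5, max distance 11.5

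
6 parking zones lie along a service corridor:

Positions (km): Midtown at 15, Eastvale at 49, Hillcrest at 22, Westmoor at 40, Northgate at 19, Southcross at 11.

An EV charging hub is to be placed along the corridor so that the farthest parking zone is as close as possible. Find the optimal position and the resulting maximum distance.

The 1-center on a line is the midpoint of the two extreme points: leftmost at 11, rightmost at 49.
Optimal location = (11 + 49)/2 = 30; maximum distance = (49 − 11)/2 = 19.

location 30, max distance 19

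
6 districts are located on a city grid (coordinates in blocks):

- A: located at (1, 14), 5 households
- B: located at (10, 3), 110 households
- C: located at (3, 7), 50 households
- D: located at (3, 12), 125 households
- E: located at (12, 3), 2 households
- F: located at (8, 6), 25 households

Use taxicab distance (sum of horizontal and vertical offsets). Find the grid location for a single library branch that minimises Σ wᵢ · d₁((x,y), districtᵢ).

(3, 7)

Manhattan distance separates: Σwᵢ(|x−xᵢ|+|y−yᵢ|) = Σwᵢ|x−xᵢ| + Σwᵢ|y−yᵢ|, so x and y are optimised independently as 1-D weighted medians.
Total weight W = 317; half = 158.5.
x-coordinate, sorted with cumulative weight:
  x=1 (A, w=5) cum 5
  x=3 (C, w=50) cum 55
  x=3 (D, w=125) cum 180  ← median
  x=8 (F, w=25) cum 205
  x=10 (B, w=110) cum 315
  x=12 (E, w=2) cum 317
⇒ x* = 3
y-coordinate, sorted with cumulative weight:
  y=3 (B, w=110) cum 110
  y=3 (E, w=2) cum 112
  y=6 (F, w=25) cum 137
  y=7 (C, w=50) cum 187  ← median
  y=12 (D, w=125) cum 312
  y=14 (A, w=5) cum 317
⇒ y* = 7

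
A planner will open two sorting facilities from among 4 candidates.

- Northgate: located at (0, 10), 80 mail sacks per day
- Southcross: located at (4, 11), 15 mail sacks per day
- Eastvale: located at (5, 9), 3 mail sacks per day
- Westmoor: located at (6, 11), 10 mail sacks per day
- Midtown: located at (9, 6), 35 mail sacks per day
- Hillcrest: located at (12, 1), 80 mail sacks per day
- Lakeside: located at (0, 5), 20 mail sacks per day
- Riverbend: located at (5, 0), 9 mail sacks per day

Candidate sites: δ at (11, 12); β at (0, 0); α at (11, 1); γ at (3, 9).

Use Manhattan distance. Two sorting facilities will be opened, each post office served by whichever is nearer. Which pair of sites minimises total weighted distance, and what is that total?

Evaluate every pair (each demand assigned to the nearer of the two):
  {α, γ}: total = 949
  {β, α}: total = 1687
  {δ, γ}: total = 1900
  {β, γ}: total = 1921
  {δ, α}: total = 1935
  {δ, β}: total = 2392
Best pair: {α, γ} with total 949.

{α, γ}, total 949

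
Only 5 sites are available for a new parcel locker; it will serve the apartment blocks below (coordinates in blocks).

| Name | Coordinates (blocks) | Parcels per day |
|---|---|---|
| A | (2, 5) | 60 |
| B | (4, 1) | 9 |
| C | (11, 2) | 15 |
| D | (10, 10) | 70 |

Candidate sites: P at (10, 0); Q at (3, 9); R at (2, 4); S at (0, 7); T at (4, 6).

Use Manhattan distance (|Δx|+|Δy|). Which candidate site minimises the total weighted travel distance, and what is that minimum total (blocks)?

T, total 1090 blocks

Total weighted distance at each candidate:
  P (10, 0): total = 1588
  Q (3, 9): total = 1166
  R (2, 4): total = 1250
  S (0, 7): total = 1480
  T (4, 6): total = 1090
Minimum is at T with total 1090 blocks.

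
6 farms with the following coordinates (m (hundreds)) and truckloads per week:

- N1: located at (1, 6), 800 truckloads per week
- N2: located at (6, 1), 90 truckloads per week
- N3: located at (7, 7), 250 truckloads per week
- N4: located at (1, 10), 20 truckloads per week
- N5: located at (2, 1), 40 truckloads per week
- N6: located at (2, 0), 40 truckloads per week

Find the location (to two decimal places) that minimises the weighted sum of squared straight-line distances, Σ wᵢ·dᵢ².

(2.64, 5.55)

The minimiser of Σwᵢ‖p−pᵢ‖² is the weighted centroid p* = (Σwᵢpᵢ)/(Σwᵢ).
Σwᵢ = 1240.
Σwᵢxᵢ = 800·1 + 90·6 + 250·7 + 20·1 + 40·2 + 40·2 = 3270.
Σwᵢyᵢ = 800·6 + 90·1 + 250·7 + 20·10 + 40·1 + 40·0 = 6880.
x* = 3270/1240 = 2.64, y* = 6880/1240 = 5.55.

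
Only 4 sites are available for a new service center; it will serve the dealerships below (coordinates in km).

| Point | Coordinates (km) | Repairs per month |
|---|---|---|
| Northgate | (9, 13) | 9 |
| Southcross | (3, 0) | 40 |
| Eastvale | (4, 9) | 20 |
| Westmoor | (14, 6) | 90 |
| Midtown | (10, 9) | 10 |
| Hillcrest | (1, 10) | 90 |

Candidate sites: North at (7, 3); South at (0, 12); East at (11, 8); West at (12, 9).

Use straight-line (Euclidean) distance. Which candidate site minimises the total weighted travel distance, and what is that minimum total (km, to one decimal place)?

Total weighted distance at each candidate:
  North (7, 3): total = 2008.2
  South (0, 12): total = 2352.8
  East (11, 8): total = 1898.9
  West (12, 9): total = 2052.7
Minimum is at East with total 1898.9 km.

East, total 1898.9 km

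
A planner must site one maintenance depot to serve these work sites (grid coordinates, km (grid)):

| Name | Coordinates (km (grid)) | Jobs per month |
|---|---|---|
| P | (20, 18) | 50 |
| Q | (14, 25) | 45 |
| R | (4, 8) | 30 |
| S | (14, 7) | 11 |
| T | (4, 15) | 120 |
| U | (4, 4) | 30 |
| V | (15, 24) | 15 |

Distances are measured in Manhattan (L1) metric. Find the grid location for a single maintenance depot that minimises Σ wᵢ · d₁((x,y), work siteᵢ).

(4, 15)

Manhattan distance separates: Σwᵢ(|x−xᵢ|+|y−yᵢ|) = Σwᵢ|x−xᵢ| + Σwᵢ|y−yᵢ|, so x and y are optimised independently as 1-D weighted medians.
Total weight W = 301; half = 150.5.
x-coordinate, sorted with cumulative weight:
  x=4 (R, w=30) cum 30
  x=4 (T, w=120) cum 150
  x=4 (U, w=30) cum 180  ← median
  x=14 (Q, w=45) cum 225
  x=14 (S, w=11) cum 236
  x=15 (V, w=15) cum 251
  x=20 (P, w=50) cum 301
⇒ x* = 4
y-coordinate, sorted with cumulative weight:
  y=4 (U, w=30) cum 30
  y=7 (S, w=11) cum 41
  y=8 (R, w=30) cum 71
  y=15 (T, w=120) cum 191  ← median
  y=18 (P, w=50) cum 241
  y=24 (V, w=15) cum 256
  y=25 (Q, w=45) cum 301
⇒ y* = 15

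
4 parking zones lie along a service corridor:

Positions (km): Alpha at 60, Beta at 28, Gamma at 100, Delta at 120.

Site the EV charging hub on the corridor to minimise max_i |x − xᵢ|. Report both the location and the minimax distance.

The 1-center on a line is the midpoint of the two extreme points: leftmost at 28, rightmost at 120.
Optimal location = (28 + 120)/2 = 74; maximum distance = (120 − 28)/2 = 46.

location 74, max distance 46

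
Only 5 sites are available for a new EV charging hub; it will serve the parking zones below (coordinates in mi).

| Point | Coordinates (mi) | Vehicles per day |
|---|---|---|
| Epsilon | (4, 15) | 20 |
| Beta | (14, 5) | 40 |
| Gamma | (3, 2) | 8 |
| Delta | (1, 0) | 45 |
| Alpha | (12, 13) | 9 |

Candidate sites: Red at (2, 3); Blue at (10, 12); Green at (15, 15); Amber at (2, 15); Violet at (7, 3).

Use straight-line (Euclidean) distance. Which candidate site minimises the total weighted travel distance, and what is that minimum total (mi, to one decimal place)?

Total weighted distance at each candidate:
  Red (2, 3): total = 1010.8
  Blue (10, 12): total = 1249.4
  Green (15, 15): total = 1719.3
  Amber (2, 15): total = 1537.4
  Violet (7, 3): total = 974.1
Minimum is at Violet with total 974.1 mi.

Violet, total 974.1 mi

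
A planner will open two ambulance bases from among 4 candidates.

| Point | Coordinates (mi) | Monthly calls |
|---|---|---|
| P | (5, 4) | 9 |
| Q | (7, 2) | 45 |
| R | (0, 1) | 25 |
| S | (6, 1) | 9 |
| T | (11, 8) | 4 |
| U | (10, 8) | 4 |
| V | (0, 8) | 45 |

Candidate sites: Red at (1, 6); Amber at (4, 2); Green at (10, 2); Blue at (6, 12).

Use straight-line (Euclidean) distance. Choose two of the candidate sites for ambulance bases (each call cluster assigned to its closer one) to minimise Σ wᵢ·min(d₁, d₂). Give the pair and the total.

Evaluate every pair (each demand assigned to the nearer of the two):
  {Red, Amber}: total = 449.8
  {Red, Green}: total = 488.8
  {Amber, Blue}: total = 651.1
  {Amber, Green}: total = 651.2
  {Red, Blue}: total = 704.7
  {Green, Blue}: total = 843.3
Best pair: {Red, Amber} with total 449.8.

{Red, Amber}, total 449.8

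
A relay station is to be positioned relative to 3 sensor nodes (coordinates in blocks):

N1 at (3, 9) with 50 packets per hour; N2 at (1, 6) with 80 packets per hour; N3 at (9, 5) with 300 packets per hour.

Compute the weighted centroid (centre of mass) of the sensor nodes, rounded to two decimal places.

(6.81, 5.65)

The minimiser of Σwᵢ‖p−pᵢ‖² is the weighted centroid p* = (Σwᵢpᵢ)/(Σwᵢ).
Σwᵢ = 430.
Σwᵢxᵢ = 50·3 + 80·1 + 300·9 = 2930.
Σwᵢyᵢ = 50·9 + 80·6 + 300·5 = 2430.
x* = 2930/430 = 6.81, y* = 2430/430 = 5.65.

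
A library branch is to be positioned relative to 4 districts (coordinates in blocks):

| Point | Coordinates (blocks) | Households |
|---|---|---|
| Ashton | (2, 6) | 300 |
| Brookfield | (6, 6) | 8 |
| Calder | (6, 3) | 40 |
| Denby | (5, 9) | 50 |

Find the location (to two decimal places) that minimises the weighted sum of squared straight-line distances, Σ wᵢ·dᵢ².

(2.86, 6.08)

The minimiser of Σwᵢ‖p−pᵢ‖² is the weighted centroid p* = (Σwᵢpᵢ)/(Σwᵢ).
Σwᵢ = 398.
Σwᵢxᵢ = 300·2 + 8·6 + 40·6 + 50·5 = 1138.
Σwᵢyᵢ = 300·6 + 8·6 + 40·3 + 50·9 = 2418.
x* = 1138/398 = 2.86, y* = 2418/398 = 6.08.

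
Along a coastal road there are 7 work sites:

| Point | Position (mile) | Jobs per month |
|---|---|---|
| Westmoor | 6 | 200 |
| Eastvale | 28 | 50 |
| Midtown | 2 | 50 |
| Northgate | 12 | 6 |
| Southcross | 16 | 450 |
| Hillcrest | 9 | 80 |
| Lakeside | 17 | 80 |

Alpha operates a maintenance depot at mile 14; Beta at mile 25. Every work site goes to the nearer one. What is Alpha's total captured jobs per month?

The indifferent point is the midpoint (14+25)/2 = 19.5; work sites left of it (closer to Alpha at 14) go to Alpha, those right go to Beta.
  Midtown at 2 (w=50) → Alpha
  Westmoor at 6 (w=200) → Alpha
  Hillcrest at 9 (w=80) → Alpha
  Northgate at 12 (w=6) → Alpha
  Southcross at 16 (w=450) → Alpha
  Lakeside at 17 (w=80) → Alpha
  Eastvale at 28 (w=50) → Beta
Alpha captures 866; Beta captures 50.

866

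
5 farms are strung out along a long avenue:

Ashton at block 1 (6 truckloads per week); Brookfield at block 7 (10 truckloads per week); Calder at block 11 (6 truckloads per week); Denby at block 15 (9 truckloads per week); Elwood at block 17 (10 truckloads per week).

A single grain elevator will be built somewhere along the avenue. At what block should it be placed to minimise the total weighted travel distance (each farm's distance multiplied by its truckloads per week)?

For a sum of weighted absolute distances on a line, the optimum is the weighted median (not the mean). Total weight W = 41; half-weight = 20.5.
Sort by position and accumulate weight:
  block 1 (Ashton, w=6) → cum 6
  block 7 (Brookfield, w=10) → cum 16
  block 11 (Calder, w=6) → cum 22  ≥ 20.5 → median here
  block 15 (Denby, w=9) → cum 31
  block 17 (Elwood, w=10) → cum 41
Optimal location: block 11.

x = 11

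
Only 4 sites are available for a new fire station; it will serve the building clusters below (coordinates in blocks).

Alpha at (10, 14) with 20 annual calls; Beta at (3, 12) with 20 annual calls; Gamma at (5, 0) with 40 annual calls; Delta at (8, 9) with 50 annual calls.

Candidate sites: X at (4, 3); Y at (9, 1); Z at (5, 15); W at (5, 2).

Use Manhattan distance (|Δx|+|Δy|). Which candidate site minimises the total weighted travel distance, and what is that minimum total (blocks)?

Total weighted distance at each candidate:
  X (4, 3): total = 1200
  Y (9, 1): total = 1270
  Z (5, 15): total = 1270
  W (5, 2): total = 1160
Minimum is at W with total 1160 blocks.

W, total 1160 blocks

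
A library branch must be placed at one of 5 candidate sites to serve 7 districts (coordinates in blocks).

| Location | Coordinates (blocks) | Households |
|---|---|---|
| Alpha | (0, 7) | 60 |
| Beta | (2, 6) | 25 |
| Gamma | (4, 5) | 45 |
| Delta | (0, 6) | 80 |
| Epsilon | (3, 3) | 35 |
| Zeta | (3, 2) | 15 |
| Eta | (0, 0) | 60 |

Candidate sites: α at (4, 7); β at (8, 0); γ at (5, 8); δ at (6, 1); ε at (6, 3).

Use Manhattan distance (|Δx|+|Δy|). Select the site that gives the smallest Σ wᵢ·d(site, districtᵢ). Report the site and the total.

α, total 1730 blocks

Total weighted distance at each candidate:
  α (4, 7): total = 1730
  β (8, 0): total = 3590
  γ (5, 8): total = 2370
  δ (6, 1): total = 2750
  ε (6, 3): total = 2380
Minimum is at α with total 1730 blocks.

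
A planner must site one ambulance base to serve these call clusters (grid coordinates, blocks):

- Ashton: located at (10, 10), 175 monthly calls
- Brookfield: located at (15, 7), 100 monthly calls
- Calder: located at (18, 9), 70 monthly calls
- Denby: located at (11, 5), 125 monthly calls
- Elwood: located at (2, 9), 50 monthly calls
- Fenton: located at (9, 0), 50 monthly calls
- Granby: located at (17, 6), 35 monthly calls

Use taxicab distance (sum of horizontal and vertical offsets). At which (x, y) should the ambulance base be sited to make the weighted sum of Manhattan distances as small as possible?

(11, 7)

Manhattan distance separates: Σwᵢ(|x−xᵢ|+|y−yᵢ|) = Σwᵢ|x−xᵢ| + Σwᵢ|y−yᵢ|, so x and y are optimised independently as 1-D weighted medians.
Total weight W = 605; half = 302.5.
x-coordinate, sorted with cumulative weight:
  x=2 (Elwood, w=50) cum 50
  x=9 (Fenton, w=50) cum 100
  x=10 (Ashton, w=175) cum 275
  x=11 (Denby, w=125) cum 400  ← median
  x=15 (Brookfield, w=100) cum 500
  x=17 (Granby, w=35) cum 535
  x=18 (Calder, w=70) cum 605
⇒ x* = 11
y-coordinate, sorted with cumulative weight:
  y=0 (Fenton, w=50) cum 50
  y=5 (Denby, w=125) cum 175
  y=6 (Granby, w=35) cum 210
  y=7 (Brookfield, w=100) cum 310  ← median
  y=9 (Calder, w=70) cum 380
  y=9 (Elwood, w=50) cum 430
  y=10 (Ashton, w=175) cum 605
⇒ y* = 7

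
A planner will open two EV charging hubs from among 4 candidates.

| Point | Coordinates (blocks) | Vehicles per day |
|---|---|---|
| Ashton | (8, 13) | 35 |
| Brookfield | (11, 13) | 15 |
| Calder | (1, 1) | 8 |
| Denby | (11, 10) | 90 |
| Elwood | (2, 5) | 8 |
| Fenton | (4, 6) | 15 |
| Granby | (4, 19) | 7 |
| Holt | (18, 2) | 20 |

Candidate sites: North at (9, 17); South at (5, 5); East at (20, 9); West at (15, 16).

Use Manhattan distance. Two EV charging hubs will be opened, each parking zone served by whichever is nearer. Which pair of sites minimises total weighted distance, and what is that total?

{North, South}, total 1562

Evaluate every pair (each demand assigned to the nearer of the two):
  {North, South}: total = 1562
  {South, East}: total = 1883
  {North, East}: total = 1888
  {South, West}: total = 1891
  {North, West}: total = 2048
  {East, West}: total = 2310
Best pair: {North, South} with total 1562.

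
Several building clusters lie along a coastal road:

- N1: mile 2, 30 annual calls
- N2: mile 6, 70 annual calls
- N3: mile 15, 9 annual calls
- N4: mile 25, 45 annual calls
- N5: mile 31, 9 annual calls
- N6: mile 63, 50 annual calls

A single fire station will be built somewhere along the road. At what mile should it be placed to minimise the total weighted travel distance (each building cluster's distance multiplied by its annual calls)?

x = 15

For a sum of weighted absolute distances on a line, the optimum is the weighted median (not the mean). Total weight W = 213; half-weight = 106.5.
Sort by position and accumulate weight:
  mile 2 (N1, w=30) → cum 30
  mile 6 (N2, w=70) → cum 100
  mile 15 (N3, w=9) → cum 109  ≥ 106.5 → median here
  mile 25 (N4, w=45) → cum 154
  mile 31 (N5, w=9) → cum 163
  mile 63 (N6, w=50) → cum 213
Optimal location: mile 15.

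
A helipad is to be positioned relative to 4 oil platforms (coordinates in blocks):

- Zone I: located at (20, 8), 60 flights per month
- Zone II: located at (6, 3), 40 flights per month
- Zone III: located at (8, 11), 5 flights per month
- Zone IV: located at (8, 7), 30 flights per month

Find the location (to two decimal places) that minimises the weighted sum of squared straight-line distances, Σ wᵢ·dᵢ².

(12.74, 6.41)

The minimiser of Σwᵢ‖p−pᵢ‖² is the weighted centroid p* = (Σwᵢpᵢ)/(Σwᵢ).
Σwᵢ = 135.
Σwᵢxᵢ = 60·20 + 40·6 + 5·8 + 30·8 = 1720.
Σwᵢyᵢ = 60·8 + 40·3 + 5·11 + 30·7 = 865.
x* = 1720/135 = 12.74, y* = 865/135 = 6.41.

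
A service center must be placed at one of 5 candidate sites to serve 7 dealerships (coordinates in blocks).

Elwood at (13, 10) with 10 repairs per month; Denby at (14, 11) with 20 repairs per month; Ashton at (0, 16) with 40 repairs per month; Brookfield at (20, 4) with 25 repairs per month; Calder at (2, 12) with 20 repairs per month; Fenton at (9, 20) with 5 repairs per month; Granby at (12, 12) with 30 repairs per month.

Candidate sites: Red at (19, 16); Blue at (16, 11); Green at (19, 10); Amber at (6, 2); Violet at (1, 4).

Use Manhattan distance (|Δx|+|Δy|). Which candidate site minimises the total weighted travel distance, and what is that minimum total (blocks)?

Total weighted distance at each candidate:
  Red (19, 16): total = 2225
  Blue (16, 11): total = 1725
  Green (19, 10): total = 2105
  Amber (6, 2): total = 2555
  Violet (1, 4): total = 2445
Minimum is at Blue with total 1725 blocks.

Blue, total 1725 blocks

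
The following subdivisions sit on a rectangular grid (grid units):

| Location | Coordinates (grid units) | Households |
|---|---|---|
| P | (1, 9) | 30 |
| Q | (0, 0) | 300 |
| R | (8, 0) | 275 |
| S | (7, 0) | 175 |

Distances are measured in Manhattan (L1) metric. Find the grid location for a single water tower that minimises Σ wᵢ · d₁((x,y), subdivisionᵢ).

Manhattan distance separates: Σwᵢ(|x−xᵢ|+|y−yᵢ|) = Σwᵢ|x−xᵢ| + Σwᵢ|y−yᵢ|, so x and y are optimised independently as 1-D weighted medians.
Total weight W = 780; half = 390.
x-coordinate, sorted with cumulative weight:
  x=0 (Q, w=300) cum 300
  x=1 (P, w=30) cum 330
  x=7 (S, w=175) cum 505  ← median
  x=8 (R, w=275) cum 780
⇒ x* = 7
y-coordinate, sorted with cumulative weight:
  y=0 (Q, w=300) cum 300
  y=0 (R, w=275) cum 575  ← median
  y=0 (S, w=175) cum 750
  y=9 (P, w=30) cum 780
⇒ y* = 0

(7, 0)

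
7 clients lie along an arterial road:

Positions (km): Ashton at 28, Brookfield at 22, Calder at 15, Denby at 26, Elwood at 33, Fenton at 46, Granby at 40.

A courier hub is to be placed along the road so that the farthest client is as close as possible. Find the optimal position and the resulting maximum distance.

The 1-center on a line is the midpoint of the two extreme points: leftmost at 15, rightmost at 46.
Optimal location = (15 + 46)/2 = 30.5; maximum distance = (46 − 15)/2 = 15.5.

location 30.5, max distance 15.5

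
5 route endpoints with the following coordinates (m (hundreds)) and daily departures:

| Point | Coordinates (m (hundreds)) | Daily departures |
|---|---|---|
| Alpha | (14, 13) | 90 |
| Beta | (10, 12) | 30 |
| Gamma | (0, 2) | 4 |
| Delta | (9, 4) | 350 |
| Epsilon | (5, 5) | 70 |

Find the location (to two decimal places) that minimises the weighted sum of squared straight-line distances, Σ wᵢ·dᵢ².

The minimiser of Σwᵢ‖p−pᵢ‖² is the weighted centroid p* = (Σwᵢpᵢ)/(Σwᵢ).
Σwᵢ = 544.
Σwᵢxᵢ = 90·14 + 30·10 + 4·0 + 350·9 + 70·5 = 5060.
Σwᵢyᵢ = 90·13 + 30·12 + 4·2 + 350·4 + 70·5 = 3288.
x* = 5060/544 = 9.30, y* = 3288/544 = 6.04.

(9.30, 6.04)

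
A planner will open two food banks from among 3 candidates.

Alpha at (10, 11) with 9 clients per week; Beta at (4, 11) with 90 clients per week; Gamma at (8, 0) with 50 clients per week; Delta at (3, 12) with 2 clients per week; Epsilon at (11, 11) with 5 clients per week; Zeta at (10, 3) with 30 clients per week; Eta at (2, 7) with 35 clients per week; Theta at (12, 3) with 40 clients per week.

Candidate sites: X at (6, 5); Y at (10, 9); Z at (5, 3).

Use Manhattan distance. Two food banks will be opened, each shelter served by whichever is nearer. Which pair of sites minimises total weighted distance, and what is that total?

Evaluate every pair (each demand assigned to the nearer of the two):
  {Y, Z}: total = 1748
  {X, Z}: total = 1825
  {X, Y}: total = 1833
Best pair: {Y, Z} with total 1748.

{Y, Z}, total 1748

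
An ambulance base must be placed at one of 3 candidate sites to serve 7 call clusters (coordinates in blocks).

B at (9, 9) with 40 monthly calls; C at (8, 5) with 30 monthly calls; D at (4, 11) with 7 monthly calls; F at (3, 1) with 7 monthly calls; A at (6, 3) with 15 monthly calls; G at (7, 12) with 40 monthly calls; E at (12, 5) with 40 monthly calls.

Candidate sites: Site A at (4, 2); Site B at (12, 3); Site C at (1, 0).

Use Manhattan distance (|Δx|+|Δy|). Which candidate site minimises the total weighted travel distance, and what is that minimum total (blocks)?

Total weighted distance at each candidate:
  Site A (4, 2): total = 1772
  Site B (12, 3): total = 1459
  Site C (1, 0): total = 2639
Minimum is at Site B with total 1459 blocks.

Site B, total 1459 blocks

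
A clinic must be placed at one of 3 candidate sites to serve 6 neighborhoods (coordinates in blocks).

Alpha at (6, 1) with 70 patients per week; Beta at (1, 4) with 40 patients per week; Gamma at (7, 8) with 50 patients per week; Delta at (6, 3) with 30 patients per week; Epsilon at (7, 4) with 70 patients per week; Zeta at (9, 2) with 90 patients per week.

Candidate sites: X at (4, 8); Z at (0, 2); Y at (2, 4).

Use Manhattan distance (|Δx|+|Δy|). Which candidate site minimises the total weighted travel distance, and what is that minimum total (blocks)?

Y, total 2290 blocks

Total weighted distance at each candidate:
  X (4, 8): total = 2750
  Z (0, 2): total = 2910
  Y (2, 4): total = 2290
Minimum is at Y with total 2290 blocks.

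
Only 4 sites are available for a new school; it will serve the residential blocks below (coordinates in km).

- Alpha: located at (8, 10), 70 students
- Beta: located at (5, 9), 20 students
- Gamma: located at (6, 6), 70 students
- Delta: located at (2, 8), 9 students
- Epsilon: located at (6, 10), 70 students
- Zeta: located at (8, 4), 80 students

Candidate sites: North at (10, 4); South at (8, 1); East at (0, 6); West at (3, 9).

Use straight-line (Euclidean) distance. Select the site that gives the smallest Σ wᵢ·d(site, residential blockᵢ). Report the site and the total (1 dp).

Total weighted distance at each candidate:
  North (10, 4): total = 1642.5
  South (8, 1): total = 2146.2
  East (0, 6): total = 2352.6
  West (3, 9): total = 1493.7
Minimum is at West with total 1493.7 km.

West, total 1493.7 km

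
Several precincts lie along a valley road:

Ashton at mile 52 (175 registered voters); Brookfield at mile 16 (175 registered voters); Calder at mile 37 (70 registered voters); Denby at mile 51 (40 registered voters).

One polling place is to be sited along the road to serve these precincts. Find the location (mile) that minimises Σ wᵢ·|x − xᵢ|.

x = 37

For a sum of weighted absolute distances on a line, the optimum is the weighted median (not the mean). Total weight W = 460; half-weight = 230.
Sort by position and accumulate weight:
  mile 16 (Brookfield, w=175) → cum 175
  mile 37 (Calder, w=70) → cum 245  ≥ 230 → median here
  mile 51 (Denby, w=40) → cum 285
  mile 52 (Ashton, w=175) → cum 460
Optimal location: mile 37.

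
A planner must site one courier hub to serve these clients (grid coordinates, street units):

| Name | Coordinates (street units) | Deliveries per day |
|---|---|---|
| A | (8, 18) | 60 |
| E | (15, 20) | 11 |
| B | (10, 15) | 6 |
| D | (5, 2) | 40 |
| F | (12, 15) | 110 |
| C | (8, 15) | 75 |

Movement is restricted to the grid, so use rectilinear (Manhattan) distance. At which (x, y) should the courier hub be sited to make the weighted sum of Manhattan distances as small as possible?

Manhattan distance separates: Σwᵢ(|x−xᵢ|+|y−yᵢ|) = Σwᵢ|x−xᵢ| + Σwᵢ|y−yᵢ|, so x and y are optimised independently as 1-D weighted medians.
Total weight W = 302; half = 151.
x-coordinate, sorted with cumulative weight:
  x=5 (D, w=40) cum 40
  x=8 (A, w=60) cum 100
  x=8 (C, w=75) cum 175  ← median
  x=10 (B, w=6) cum 181
  x=12 (F, w=110) cum 291
  x=15 (E, w=11) cum 302
⇒ x* = 8
y-coordinate, sorted with cumulative weight:
  y=2 (D, w=40) cum 40
  y=15 (B, w=6) cum 46
  y=15 (F, w=110) cum 156  ← median
  y=15 (C, w=75) cum 231
  y=18 (A, w=60) cum 291
  y=20 (E, w=11) cum 302
⇒ y* = 15

(8, 15)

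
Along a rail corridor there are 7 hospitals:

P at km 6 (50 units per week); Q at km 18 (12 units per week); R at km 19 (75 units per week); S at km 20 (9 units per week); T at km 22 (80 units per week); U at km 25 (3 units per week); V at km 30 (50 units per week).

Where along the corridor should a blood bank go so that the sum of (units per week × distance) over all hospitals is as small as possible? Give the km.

x = 20

For a sum of weighted absolute distances on a line, the optimum is the weighted median (not the mean). Total weight W = 279; half-weight = 139.5.
Sort by position and accumulate weight:
  km 6 (P, w=50) → cum 50
  km 18 (Q, w=12) → cum 62
  km 19 (R, w=75) → cum 137
  km 20 (S, w=9) → cum 146  ≥ 139.5 → median here
  km 22 (T, w=80) → cum 226
  km 25 (U, w=3) → cum 229
  km 30 (V, w=50) → cum 279
Optimal location: km 20.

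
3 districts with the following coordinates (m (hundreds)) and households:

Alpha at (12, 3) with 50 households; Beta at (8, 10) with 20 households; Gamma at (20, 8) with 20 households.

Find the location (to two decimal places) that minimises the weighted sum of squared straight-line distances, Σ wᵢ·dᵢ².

The minimiser of Σwᵢ‖p−pᵢ‖² is the weighted centroid p* = (Σwᵢpᵢ)/(Σwᵢ).
Σwᵢ = 90.
Σwᵢxᵢ = 50·12 + 20·8 + 20·20 = 1160.
Σwᵢyᵢ = 50·3 + 20·10 + 20·8 = 510.
x* = 1160/90 = 12.89, y* = 510/90 = 5.67.

(12.89, 5.67)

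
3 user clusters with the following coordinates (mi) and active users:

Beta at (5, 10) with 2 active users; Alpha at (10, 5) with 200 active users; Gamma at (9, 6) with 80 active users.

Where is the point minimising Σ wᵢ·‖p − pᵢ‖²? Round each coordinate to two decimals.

(9.68, 5.32)

The minimiser of Σwᵢ‖p−pᵢ‖² is the weighted centroid p* = (Σwᵢpᵢ)/(Σwᵢ).
Σwᵢ = 282.
Σwᵢxᵢ = 2·5 + 200·10 + 80·9 = 2730.
Σwᵢyᵢ = 2·10 + 200·5 + 80·6 = 1500.
x* = 2730/282 = 9.68, y* = 1500/282 = 5.32.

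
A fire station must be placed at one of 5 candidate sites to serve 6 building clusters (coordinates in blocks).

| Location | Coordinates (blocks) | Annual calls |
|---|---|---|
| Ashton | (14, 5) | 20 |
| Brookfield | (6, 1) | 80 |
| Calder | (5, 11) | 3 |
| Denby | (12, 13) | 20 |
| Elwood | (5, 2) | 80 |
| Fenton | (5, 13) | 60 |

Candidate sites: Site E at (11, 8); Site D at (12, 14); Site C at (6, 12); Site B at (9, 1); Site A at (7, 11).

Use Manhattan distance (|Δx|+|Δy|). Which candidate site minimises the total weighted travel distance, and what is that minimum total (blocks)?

Total weighted distance at each candidate:
  Site E (11, 8): total = 2847
  Site D (12, 14): total = 3790
  Site C (6, 12): total = 2326
  Site B (9, 1): total = 2122
  Site A (7, 11): total = 2406
Minimum is at Site B with total 2122 blocks.

Site B, total 2122 blocks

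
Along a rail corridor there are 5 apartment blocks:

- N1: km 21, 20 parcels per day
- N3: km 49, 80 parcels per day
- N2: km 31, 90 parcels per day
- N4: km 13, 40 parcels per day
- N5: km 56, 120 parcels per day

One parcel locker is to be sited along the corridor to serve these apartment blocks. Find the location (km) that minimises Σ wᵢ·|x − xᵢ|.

x = 49

For a sum of weighted absolute distances on a line, the optimum is the weighted median (not the mean). Total weight W = 350; half-weight = 175.
Sort by position and accumulate weight:
  km 13 (N4, w=40) → cum 40
  km 21 (N1, w=20) → cum 60
  km 31 (N2, w=90) → cum 150
  km 49 (N3, w=80) → cum 230  ≥ 175 → median here
  km 56 (N5, w=120) → cum 350
Optimal location: km 49.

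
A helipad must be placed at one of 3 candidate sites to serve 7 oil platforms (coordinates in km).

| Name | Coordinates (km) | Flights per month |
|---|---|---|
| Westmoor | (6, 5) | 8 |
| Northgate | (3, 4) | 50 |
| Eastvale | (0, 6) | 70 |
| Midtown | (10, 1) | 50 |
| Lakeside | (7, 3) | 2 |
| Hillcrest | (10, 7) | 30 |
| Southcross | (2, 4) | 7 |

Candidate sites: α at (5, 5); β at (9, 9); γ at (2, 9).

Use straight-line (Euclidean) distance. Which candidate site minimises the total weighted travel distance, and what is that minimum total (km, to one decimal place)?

α, total 986.2 km

Total weighted distance at each candidate:
  α (5, 5): total = 986.2
  β (9, 9): total = 1637.7
  γ (2, 9): total = 1416.3
Minimum is at α with total 986.2 km.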